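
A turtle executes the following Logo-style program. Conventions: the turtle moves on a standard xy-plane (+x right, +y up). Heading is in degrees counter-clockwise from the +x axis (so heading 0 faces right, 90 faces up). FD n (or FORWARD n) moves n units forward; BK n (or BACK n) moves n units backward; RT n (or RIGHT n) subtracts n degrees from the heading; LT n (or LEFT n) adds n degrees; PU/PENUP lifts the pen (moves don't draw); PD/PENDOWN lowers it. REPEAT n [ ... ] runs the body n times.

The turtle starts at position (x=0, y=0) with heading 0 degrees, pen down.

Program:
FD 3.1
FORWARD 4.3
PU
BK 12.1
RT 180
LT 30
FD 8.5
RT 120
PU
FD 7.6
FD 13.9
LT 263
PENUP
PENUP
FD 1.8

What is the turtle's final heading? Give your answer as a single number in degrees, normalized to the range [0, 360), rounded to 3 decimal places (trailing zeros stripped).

Answer: 353

Derivation:
Executing turtle program step by step:
Start: pos=(0,0), heading=0, pen down
FD 3.1: (0,0) -> (3.1,0) [heading=0, draw]
FD 4.3: (3.1,0) -> (7.4,0) [heading=0, draw]
PU: pen up
BK 12.1: (7.4,0) -> (-4.7,0) [heading=0, move]
RT 180: heading 0 -> 180
LT 30: heading 180 -> 210
FD 8.5: (-4.7,0) -> (-12.061,-4.25) [heading=210, move]
RT 120: heading 210 -> 90
PU: pen up
FD 7.6: (-12.061,-4.25) -> (-12.061,3.35) [heading=90, move]
FD 13.9: (-12.061,3.35) -> (-12.061,17.25) [heading=90, move]
LT 263: heading 90 -> 353
PU: pen up
PU: pen up
FD 1.8: (-12.061,17.25) -> (-10.275,17.031) [heading=353, move]
Final: pos=(-10.275,17.031), heading=353, 2 segment(s) drawn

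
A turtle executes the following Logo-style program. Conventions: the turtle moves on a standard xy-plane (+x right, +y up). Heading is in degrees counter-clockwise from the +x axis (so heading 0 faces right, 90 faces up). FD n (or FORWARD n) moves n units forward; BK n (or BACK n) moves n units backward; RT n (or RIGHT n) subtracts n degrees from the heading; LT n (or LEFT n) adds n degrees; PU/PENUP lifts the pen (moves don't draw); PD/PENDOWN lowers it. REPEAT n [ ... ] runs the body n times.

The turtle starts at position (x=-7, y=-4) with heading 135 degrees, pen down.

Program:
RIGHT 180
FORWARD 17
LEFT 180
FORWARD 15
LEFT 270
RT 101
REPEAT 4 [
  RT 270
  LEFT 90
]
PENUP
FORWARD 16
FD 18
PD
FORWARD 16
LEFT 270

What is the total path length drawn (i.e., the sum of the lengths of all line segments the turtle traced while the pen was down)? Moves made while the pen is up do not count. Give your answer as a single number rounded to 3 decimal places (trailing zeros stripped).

Executing turtle program step by step:
Start: pos=(-7,-4), heading=135, pen down
RT 180: heading 135 -> 315
FD 17: (-7,-4) -> (5.021,-16.021) [heading=315, draw]
LT 180: heading 315 -> 135
FD 15: (5.021,-16.021) -> (-5.586,-5.414) [heading=135, draw]
LT 270: heading 135 -> 45
RT 101: heading 45 -> 304
REPEAT 4 [
  -- iteration 1/4 --
  RT 270: heading 304 -> 34
  LT 90: heading 34 -> 124
  -- iteration 2/4 --
  RT 270: heading 124 -> 214
  LT 90: heading 214 -> 304
  -- iteration 3/4 --
  RT 270: heading 304 -> 34
  LT 90: heading 34 -> 124
  -- iteration 4/4 --
  RT 270: heading 124 -> 214
  LT 90: heading 214 -> 304
]
PU: pen up
FD 16: (-5.586,-5.414) -> (3.361,-18.679) [heading=304, move]
FD 18: (3.361,-18.679) -> (13.427,-33.601) [heading=304, move]
PD: pen down
FD 16: (13.427,-33.601) -> (22.374,-46.866) [heading=304, draw]
LT 270: heading 304 -> 214
Final: pos=(22.374,-46.866), heading=214, 3 segment(s) drawn

Segment lengths:
  seg 1: (-7,-4) -> (5.021,-16.021), length = 17
  seg 2: (5.021,-16.021) -> (-5.586,-5.414), length = 15
  seg 3: (13.427,-33.601) -> (22.374,-46.866), length = 16
Total = 48

Answer: 48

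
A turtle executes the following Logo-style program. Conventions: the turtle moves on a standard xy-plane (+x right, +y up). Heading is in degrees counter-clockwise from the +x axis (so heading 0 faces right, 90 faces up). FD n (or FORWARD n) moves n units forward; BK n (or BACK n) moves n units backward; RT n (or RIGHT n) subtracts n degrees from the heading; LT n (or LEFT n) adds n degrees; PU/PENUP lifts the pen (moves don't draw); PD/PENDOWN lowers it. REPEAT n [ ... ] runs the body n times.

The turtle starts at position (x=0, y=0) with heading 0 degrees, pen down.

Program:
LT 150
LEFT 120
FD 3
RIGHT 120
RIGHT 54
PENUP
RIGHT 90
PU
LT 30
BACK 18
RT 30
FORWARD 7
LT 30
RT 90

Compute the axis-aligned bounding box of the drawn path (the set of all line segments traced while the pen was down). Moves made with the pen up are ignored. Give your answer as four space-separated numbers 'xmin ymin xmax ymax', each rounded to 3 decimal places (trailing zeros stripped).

Executing turtle program step by step:
Start: pos=(0,0), heading=0, pen down
LT 150: heading 0 -> 150
LT 120: heading 150 -> 270
FD 3: (0,0) -> (0,-3) [heading=270, draw]
RT 120: heading 270 -> 150
RT 54: heading 150 -> 96
PU: pen up
RT 90: heading 96 -> 6
PU: pen up
LT 30: heading 6 -> 36
BK 18: (0,-3) -> (-14.562,-13.58) [heading=36, move]
RT 30: heading 36 -> 6
FD 7: (-14.562,-13.58) -> (-7.601,-12.848) [heading=6, move]
LT 30: heading 6 -> 36
RT 90: heading 36 -> 306
Final: pos=(-7.601,-12.848), heading=306, 1 segment(s) drawn

Segment endpoints: x in {0, 0}, y in {-3, 0}
xmin=0, ymin=-3, xmax=0, ymax=0

Answer: 0 -3 0 0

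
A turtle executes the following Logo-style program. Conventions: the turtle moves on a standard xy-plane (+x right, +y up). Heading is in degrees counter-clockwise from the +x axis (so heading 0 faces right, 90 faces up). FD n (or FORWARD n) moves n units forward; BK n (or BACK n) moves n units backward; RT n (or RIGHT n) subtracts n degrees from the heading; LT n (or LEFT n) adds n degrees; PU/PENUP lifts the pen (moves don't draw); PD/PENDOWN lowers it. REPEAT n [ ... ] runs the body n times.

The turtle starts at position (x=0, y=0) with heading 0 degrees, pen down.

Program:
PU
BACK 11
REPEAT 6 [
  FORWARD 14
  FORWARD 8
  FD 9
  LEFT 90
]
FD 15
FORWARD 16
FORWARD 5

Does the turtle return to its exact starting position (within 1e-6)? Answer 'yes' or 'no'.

Answer: no

Derivation:
Executing turtle program step by step:
Start: pos=(0,0), heading=0, pen down
PU: pen up
BK 11: (0,0) -> (-11,0) [heading=0, move]
REPEAT 6 [
  -- iteration 1/6 --
  FD 14: (-11,0) -> (3,0) [heading=0, move]
  FD 8: (3,0) -> (11,0) [heading=0, move]
  FD 9: (11,0) -> (20,0) [heading=0, move]
  LT 90: heading 0 -> 90
  -- iteration 2/6 --
  FD 14: (20,0) -> (20,14) [heading=90, move]
  FD 8: (20,14) -> (20,22) [heading=90, move]
  FD 9: (20,22) -> (20,31) [heading=90, move]
  LT 90: heading 90 -> 180
  -- iteration 3/6 --
  FD 14: (20,31) -> (6,31) [heading=180, move]
  FD 8: (6,31) -> (-2,31) [heading=180, move]
  FD 9: (-2,31) -> (-11,31) [heading=180, move]
  LT 90: heading 180 -> 270
  -- iteration 4/6 --
  FD 14: (-11,31) -> (-11,17) [heading=270, move]
  FD 8: (-11,17) -> (-11,9) [heading=270, move]
  FD 9: (-11,9) -> (-11,0) [heading=270, move]
  LT 90: heading 270 -> 0
  -- iteration 5/6 --
  FD 14: (-11,0) -> (3,0) [heading=0, move]
  FD 8: (3,0) -> (11,0) [heading=0, move]
  FD 9: (11,0) -> (20,0) [heading=0, move]
  LT 90: heading 0 -> 90
  -- iteration 6/6 --
  FD 14: (20,0) -> (20,14) [heading=90, move]
  FD 8: (20,14) -> (20,22) [heading=90, move]
  FD 9: (20,22) -> (20,31) [heading=90, move]
  LT 90: heading 90 -> 180
]
FD 15: (20,31) -> (5,31) [heading=180, move]
FD 16: (5,31) -> (-11,31) [heading=180, move]
FD 5: (-11,31) -> (-16,31) [heading=180, move]
Final: pos=(-16,31), heading=180, 0 segment(s) drawn

Start position: (0, 0)
Final position: (-16, 31)
Distance = 34.886; >= 1e-6 -> NOT closed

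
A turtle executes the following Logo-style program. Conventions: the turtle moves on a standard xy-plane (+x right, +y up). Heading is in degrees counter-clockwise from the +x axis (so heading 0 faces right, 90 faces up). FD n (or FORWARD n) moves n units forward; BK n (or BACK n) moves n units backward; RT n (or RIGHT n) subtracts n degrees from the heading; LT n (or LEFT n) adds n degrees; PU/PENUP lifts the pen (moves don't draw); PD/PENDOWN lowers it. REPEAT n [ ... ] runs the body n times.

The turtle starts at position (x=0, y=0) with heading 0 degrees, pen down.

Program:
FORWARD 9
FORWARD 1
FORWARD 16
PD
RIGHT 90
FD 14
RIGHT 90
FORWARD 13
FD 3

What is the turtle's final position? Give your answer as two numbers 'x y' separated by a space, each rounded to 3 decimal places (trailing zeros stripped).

Answer: 10 -14

Derivation:
Executing turtle program step by step:
Start: pos=(0,0), heading=0, pen down
FD 9: (0,0) -> (9,0) [heading=0, draw]
FD 1: (9,0) -> (10,0) [heading=0, draw]
FD 16: (10,0) -> (26,0) [heading=0, draw]
PD: pen down
RT 90: heading 0 -> 270
FD 14: (26,0) -> (26,-14) [heading=270, draw]
RT 90: heading 270 -> 180
FD 13: (26,-14) -> (13,-14) [heading=180, draw]
FD 3: (13,-14) -> (10,-14) [heading=180, draw]
Final: pos=(10,-14), heading=180, 6 segment(s) drawn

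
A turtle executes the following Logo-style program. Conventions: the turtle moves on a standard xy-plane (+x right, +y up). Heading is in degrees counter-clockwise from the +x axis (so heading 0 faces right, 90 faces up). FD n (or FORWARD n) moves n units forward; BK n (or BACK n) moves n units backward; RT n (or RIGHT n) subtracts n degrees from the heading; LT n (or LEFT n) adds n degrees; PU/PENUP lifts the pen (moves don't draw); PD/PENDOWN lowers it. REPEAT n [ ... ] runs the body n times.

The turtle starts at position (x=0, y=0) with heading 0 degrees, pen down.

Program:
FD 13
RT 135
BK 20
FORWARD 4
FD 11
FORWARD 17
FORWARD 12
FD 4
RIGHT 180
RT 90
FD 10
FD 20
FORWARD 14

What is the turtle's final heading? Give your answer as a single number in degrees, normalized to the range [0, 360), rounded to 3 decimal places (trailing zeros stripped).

Answer: 315

Derivation:
Executing turtle program step by step:
Start: pos=(0,0), heading=0, pen down
FD 13: (0,0) -> (13,0) [heading=0, draw]
RT 135: heading 0 -> 225
BK 20: (13,0) -> (27.142,14.142) [heading=225, draw]
FD 4: (27.142,14.142) -> (24.314,11.314) [heading=225, draw]
FD 11: (24.314,11.314) -> (16.536,3.536) [heading=225, draw]
FD 17: (16.536,3.536) -> (4.515,-8.485) [heading=225, draw]
FD 12: (4.515,-8.485) -> (-3.971,-16.971) [heading=225, draw]
FD 4: (-3.971,-16.971) -> (-6.799,-19.799) [heading=225, draw]
RT 180: heading 225 -> 45
RT 90: heading 45 -> 315
FD 10: (-6.799,-19.799) -> (0.272,-26.87) [heading=315, draw]
FD 20: (0.272,-26.87) -> (14.414,-41.012) [heading=315, draw]
FD 14: (14.414,-41.012) -> (24.314,-50.912) [heading=315, draw]
Final: pos=(24.314,-50.912), heading=315, 10 segment(s) drawn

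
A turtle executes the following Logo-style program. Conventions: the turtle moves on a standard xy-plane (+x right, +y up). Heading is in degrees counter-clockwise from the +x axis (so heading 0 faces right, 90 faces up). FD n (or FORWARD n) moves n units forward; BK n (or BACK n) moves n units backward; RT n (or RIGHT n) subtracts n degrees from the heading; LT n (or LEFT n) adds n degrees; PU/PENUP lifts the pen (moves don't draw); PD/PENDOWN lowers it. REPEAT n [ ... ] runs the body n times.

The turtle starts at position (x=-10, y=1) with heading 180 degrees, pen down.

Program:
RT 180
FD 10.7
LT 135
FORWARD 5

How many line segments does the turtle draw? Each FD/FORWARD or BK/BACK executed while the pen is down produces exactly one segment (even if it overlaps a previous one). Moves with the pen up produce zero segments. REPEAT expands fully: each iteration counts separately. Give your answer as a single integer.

Executing turtle program step by step:
Start: pos=(-10,1), heading=180, pen down
RT 180: heading 180 -> 0
FD 10.7: (-10,1) -> (0.7,1) [heading=0, draw]
LT 135: heading 0 -> 135
FD 5: (0.7,1) -> (-2.836,4.536) [heading=135, draw]
Final: pos=(-2.836,4.536), heading=135, 2 segment(s) drawn
Segments drawn: 2

Answer: 2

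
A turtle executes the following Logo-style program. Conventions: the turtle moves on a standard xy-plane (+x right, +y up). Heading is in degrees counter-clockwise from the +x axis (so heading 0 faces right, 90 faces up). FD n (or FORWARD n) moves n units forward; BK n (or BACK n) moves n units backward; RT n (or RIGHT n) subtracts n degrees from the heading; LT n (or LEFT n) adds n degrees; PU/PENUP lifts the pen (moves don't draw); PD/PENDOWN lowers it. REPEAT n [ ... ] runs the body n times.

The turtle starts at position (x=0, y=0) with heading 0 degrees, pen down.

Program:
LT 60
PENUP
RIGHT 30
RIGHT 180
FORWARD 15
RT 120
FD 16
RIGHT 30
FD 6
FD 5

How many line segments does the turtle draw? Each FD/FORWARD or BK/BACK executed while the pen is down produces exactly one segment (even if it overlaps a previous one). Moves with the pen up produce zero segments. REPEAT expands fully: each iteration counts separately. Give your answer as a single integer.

Answer: 0

Derivation:
Executing turtle program step by step:
Start: pos=(0,0), heading=0, pen down
LT 60: heading 0 -> 60
PU: pen up
RT 30: heading 60 -> 30
RT 180: heading 30 -> 210
FD 15: (0,0) -> (-12.99,-7.5) [heading=210, move]
RT 120: heading 210 -> 90
FD 16: (-12.99,-7.5) -> (-12.99,8.5) [heading=90, move]
RT 30: heading 90 -> 60
FD 6: (-12.99,8.5) -> (-9.99,13.696) [heading=60, move]
FD 5: (-9.99,13.696) -> (-7.49,18.026) [heading=60, move]
Final: pos=(-7.49,18.026), heading=60, 0 segment(s) drawn
Segments drawn: 0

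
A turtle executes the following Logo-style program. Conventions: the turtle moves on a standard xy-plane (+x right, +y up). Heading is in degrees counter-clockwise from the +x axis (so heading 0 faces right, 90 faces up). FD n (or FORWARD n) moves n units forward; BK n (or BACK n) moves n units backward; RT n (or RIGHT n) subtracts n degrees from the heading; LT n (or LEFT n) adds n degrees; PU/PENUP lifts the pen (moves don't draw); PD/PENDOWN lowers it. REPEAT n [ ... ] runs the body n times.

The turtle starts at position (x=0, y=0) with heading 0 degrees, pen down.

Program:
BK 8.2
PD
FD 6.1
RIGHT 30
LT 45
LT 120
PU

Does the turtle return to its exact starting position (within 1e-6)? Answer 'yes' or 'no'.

Answer: no

Derivation:
Executing turtle program step by step:
Start: pos=(0,0), heading=0, pen down
BK 8.2: (0,0) -> (-8.2,0) [heading=0, draw]
PD: pen down
FD 6.1: (-8.2,0) -> (-2.1,0) [heading=0, draw]
RT 30: heading 0 -> 330
LT 45: heading 330 -> 15
LT 120: heading 15 -> 135
PU: pen up
Final: pos=(-2.1,0), heading=135, 2 segment(s) drawn

Start position: (0, 0)
Final position: (-2.1, 0)
Distance = 2.1; >= 1e-6 -> NOT closed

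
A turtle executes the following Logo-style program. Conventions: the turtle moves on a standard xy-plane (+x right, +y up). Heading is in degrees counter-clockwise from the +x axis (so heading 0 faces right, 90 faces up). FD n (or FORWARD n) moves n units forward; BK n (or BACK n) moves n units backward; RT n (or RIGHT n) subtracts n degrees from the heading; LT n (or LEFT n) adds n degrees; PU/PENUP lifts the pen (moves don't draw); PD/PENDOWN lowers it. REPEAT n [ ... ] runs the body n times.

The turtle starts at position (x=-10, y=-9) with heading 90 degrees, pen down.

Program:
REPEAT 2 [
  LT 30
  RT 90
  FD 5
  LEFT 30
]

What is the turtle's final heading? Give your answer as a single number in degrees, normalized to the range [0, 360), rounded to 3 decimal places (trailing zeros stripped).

Executing turtle program step by step:
Start: pos=(-10,-9), heading=90, pen down
REPEAT 2 [
  -- iteration 1/2 --
  LT 30: heading 90 -> 120
  RT 90: heading 120 -> 30
  FD 5: (-10,-9) -> (-5.67,-6.5) [heading=30, draw]
  LT 30: heading 30 -> 60
  -- iteration 2/2 --
  LT 30: heading 60 -> 90
  RT 90: heading 90 -> 0
  FD 5: (-5.67,-6.5) -> (-0.67,-6.5) [heading=0, draw]
  LT 30: heading 0 -> 30
]
Final: pos=(-0.67,-6.5), heading=30, 2 segment(s) drawn

Answer: 30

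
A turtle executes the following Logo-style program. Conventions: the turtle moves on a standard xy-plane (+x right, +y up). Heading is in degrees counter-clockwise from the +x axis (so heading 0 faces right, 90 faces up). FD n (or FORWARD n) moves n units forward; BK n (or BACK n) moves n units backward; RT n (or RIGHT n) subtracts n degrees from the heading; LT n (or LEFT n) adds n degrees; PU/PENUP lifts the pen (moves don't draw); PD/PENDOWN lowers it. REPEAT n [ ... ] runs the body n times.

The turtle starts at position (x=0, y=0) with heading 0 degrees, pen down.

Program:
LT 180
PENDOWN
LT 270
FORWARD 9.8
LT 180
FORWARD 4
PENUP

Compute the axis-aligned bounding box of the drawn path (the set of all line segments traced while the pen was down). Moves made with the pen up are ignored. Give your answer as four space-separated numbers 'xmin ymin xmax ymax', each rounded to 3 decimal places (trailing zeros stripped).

Answer: 0 0 0 9.8

Derivation:
Executing turtle program step by step:
Start: pos=(0,0), heading=0, pen down
LT 180: heading 0 -> 180
PD: pen down
LT 270: heading 180 -> 90
FD 9.8: (0,0) -> (0,9.8) [heading=90, draw]
LT 180: heading 90 -> 270
FD 4: (0,9.8) -> (0,5.8) [heading=270, draw]
PU: pen up
Final: pos=(0,5.8), heading=270, 2 segment(s) drawn

Segment endpoints: x in {0, 0, 0}, y in {0, 5.8, 9.8}
xmin=0, ymin=0, xmax=0, ymax=9.8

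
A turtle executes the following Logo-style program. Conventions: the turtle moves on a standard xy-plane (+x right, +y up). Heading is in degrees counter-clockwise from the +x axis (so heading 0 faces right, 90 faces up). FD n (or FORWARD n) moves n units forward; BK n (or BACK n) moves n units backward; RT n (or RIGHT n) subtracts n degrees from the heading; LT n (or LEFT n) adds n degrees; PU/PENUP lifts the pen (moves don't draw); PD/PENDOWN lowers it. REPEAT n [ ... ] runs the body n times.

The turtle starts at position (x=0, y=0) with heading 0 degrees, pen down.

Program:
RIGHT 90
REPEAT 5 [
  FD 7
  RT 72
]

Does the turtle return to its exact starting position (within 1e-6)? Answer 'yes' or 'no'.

Executing turtle program step by step:
Start: pos=(0,0), heading=0, pen down
RT 90: heading 0 -> 270
REPEAT 5 [
  -- iteration 1/5 --
  FD 7: (0,0) -> (0,-7) [heading=270, draw]
  RT 72: heading 270 -> 198
  -- iteration 2/5 --
  FD 7: (0,-7) -> (-6.657,-9.163) [heading=198, draw]
  RT 72: heading 198 -> 126
  -- iteration 3/5 --
  FD 7: (-6.657,-9.163) -> (-10.772,-3.5) [heading=126, draw]
  RT 72: heading 126 -> 54
  -- iteration 4/5 --
  FD 7: (-10.772,-3.5) -> (-6.657,2.163) [heading=54, draw]
  RT 72: heading 54 -> 342
  -- iteration 5/5 --
  FD 7: (-6.657,2.163) -> (0,0) [heading=342, draw]
  RT 72: heading 342 -> 270
]
Final: pos=(0,0), heading=270, 5 segment(s) drawn

Start position: (0, 0)
Final position: (0, 0)
Distance = 0; < 1e-6 -> CLOSED

Answer: yes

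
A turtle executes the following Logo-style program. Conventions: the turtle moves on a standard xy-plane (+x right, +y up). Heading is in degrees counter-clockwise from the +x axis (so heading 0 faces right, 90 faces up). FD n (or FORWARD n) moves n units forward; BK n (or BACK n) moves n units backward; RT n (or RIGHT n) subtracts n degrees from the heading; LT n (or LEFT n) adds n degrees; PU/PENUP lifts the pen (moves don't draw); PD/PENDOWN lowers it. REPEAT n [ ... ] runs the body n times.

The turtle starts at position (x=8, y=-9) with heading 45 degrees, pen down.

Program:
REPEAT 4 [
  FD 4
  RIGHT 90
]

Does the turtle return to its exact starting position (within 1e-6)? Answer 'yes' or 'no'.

Executing turtle program step by step:
Start: pos=(8,-9), heading=45, pen down
REPEAT 4 [
  -- iteration 1/4 --
  FD 4: (8,-9) -> (10.828,-6.172) [heading=45, draw]
  RT 90: heading 45 -> 315
  -- iteration 2/4 --
  FD 4: (10.828,-6.172) -> (13.657,-9) [heading=315, draw]
  RT 90: heading 315 -> 225
  -- iteration 3/4 --
  FD 4: (13.657,-9) -> (10.828,-11.828) [heading=225, draw]
  RT 90: heading 225 -> 135
  -- iteration 4/4 --
  FD 4: (10.828,-11.828) -> (8,-9) [heading=135, draw]
  RT 90: heading 135 -> 45
]
Final: pos=(8,-9), heading=45, 4 segment(s) drawn

Start position: (8, -9)
Final position: (8, -9)
Distance = 0; < 1e-6 -> CLOSED

Answer: yes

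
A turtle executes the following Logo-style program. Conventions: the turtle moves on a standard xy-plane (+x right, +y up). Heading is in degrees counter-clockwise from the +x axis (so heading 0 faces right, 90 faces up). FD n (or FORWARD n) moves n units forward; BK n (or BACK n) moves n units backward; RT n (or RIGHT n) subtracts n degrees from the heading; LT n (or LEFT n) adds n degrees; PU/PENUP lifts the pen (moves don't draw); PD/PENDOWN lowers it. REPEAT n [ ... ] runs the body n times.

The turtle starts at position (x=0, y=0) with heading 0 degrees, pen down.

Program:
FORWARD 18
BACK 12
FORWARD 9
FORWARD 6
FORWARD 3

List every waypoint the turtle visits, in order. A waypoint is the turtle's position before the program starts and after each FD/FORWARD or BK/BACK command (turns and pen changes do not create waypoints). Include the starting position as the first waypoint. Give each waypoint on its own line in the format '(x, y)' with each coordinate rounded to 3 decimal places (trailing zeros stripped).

Executing turtle program step by step:
Start: pos=(0,0), heading=0, pen down
FD 18: (0,0) -> (18,0) [heading=0, draw]
BK 12: (18,0) -> (6,0) [heading=0, draw]
FD 9: (6,0) -> (15,0) [heading=0, draw]
FD 6: (15,0) -> (21,0) [heading=0, draw]
FD 3: (21,0) -> (24,0) [heading=0, draw]
Final: pos=(24,0), heading=0, 5 segment(s) drawn
Waypoints (6 total):
(0, 0)
(18, 0)
(6, 0)
(15, 0)
(21, 0)
(24, 0)

Answer: (0, 0)
(18, 0)
(6, 0)
(15, 0)
(21, 0)
(24, 0)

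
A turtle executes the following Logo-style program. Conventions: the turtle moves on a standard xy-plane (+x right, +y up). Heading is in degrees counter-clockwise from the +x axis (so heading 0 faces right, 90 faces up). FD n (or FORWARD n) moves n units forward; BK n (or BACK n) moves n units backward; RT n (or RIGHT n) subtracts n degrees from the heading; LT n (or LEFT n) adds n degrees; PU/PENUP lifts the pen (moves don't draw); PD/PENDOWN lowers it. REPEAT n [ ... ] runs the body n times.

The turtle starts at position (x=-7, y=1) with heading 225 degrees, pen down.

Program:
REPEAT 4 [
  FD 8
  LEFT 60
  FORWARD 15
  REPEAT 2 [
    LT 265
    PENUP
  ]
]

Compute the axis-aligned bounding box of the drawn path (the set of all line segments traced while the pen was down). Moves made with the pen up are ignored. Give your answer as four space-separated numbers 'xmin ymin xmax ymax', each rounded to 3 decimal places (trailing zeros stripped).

Executing turtle program step by step:
Start: pos=(-7,1), heading=225, pen down
REPEAT 4 [
  -- iteration 1/4 --
  FD 8: (-7,1) -> (-12.657,-4.657) [heading=225, draw]
  LT 60: heading 225 -> 285
  FD 15: (-12.657,-4.657) -> (-8.775,-19.146) [heading=285, draw]
  REPEAT 2 [
    -- iteration 1/2 --
    LT 265: heading 285 -> 190
    PU: pen up
    -- iteration 2/2 --
    LT 265: heading 190 -> 95
    PU: pen up
  ]
  -- iteration 2/4 --
  FD 8: (-8.775,-19.146) -> (-9.472,-11.176) [heading=95, move]
  LT 60: heading 95 -> 155
  FD 15: (-9.472,-11.176) -> (-23.066,-4.837) [heading=155, move]
  REPEAT 2 [
    -- iteration 1/2 --
    LT 265: heading 155 -> 60
    PU: pen up
    -- iteration 2/2 --
    LT 265: heading 60 -> 325
    PU: pen up
  ]
  -- iteration 3/4 --
  FD 8: (-23.066,-4.837) -> (-16.513,-9.426) [heading=325, move]
  LT 60: heading 325 -> 25
  FD 15: (-16.513,-9.426) -> (-2.919,-3.086) [heading=25, move]
  REPEAT 2 [
    -- iteration 1/2 --
    LT 265: heading 25 -> 290
    PU: pen up
    -- iteration 2/2 --
    LT 265: heading 290 -> 195
    PU: pen up
  ]
  -- iteration 4/4 --
  FD 8: (-2.919,-3.086) -> (-10.646,-5.157) [heading=195, move]
  LT 60: heading 195 -> 255
  FD 15: (-10.646,-5.157) -> (-14.528,-19.646) [heading=255, move]
  REPEAT 2 [
    -- iteration 1/2 --
    LT 265: heading 255 -> 160
    PU: pen up
    -- iteration 2/2 --
    LT 265: heading 160 -> 65
    PU: pen up
  ]
]
Final: pos=(-14.528,-19.646), heading=65, 2 segment(s) drawn

Segment endpoints: x in {-12.657, -8.775, -7}, y in {-19.146, -4.657, 1}
xmin=-12.657, ymin=-19.146, xmax=-7, ymax=1

Answer: -12.657 -19.146 -7 1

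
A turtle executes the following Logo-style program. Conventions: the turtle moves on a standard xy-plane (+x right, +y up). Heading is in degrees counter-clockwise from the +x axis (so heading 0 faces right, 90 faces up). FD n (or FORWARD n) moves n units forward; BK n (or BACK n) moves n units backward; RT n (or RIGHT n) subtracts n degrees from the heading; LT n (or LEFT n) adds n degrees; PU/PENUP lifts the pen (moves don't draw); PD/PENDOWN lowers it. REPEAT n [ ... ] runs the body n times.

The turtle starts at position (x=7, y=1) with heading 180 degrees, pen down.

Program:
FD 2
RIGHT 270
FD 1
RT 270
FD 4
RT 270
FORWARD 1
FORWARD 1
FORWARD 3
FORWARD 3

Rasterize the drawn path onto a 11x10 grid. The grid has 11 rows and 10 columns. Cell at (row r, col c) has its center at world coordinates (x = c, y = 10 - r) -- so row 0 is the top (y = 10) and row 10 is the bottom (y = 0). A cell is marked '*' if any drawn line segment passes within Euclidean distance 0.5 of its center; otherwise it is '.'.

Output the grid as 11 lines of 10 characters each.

Segment 0: (7,1) -> (5,1)
Segment 1: (5,1) -> (5,0)
Segment 2: (5,0) -> (9,0)
Segment 3: (9,0) -> (9,1)
Segment 4: (9,1) -> (9,2)
Segment 5: (9,2) -> (9,5)
Segment 6: (9,5) -> (9,8)

Answer: ..........
..........
.........*
.........*
.........*
.........*
.........*
.........*
.........*
.....***.*
.....*****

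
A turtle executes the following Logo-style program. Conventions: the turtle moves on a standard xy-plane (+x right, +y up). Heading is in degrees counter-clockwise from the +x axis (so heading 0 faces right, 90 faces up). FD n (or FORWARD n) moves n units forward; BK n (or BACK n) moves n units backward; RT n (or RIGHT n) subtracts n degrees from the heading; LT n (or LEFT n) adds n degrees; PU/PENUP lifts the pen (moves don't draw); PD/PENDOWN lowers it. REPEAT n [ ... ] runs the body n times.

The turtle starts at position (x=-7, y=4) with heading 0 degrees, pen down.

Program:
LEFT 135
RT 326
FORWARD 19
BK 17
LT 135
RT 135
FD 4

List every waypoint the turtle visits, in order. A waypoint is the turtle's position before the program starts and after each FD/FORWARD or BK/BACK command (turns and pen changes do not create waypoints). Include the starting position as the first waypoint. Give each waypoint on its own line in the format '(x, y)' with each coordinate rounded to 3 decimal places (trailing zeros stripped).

Answer: (-7, 4)
(-25.651, 7.625)
(-8.963, 4.382)
(-12.89, 5.145)

Derivation:
Executing turtle program step by step:
Start: pos=(-7,4), heading=0, pen down
LT 135: heading 0 -> 135
RT 326: heading 135 -> 169
FD 19: (-7,4) -> (-25.651,7.625) [heading=169, draw]
BK 17: (-25.651,7.625) -> (-8.963,4.382) [heading=169, draw]
LT 135: heading 169 -> 304
RT 135: heading 304 -> 169
FD 4: (-8.963,4.382) -> (-12.89,5.145) [heading=169, draw]
Final: pos=(-12.89,5.145), heading=169, 3 segment(s) drawn
Waypoints (4 total):
(-7, 4)
(-25.651, 7.625)
(-8.963, 4.382)
(-12.89, 5.145)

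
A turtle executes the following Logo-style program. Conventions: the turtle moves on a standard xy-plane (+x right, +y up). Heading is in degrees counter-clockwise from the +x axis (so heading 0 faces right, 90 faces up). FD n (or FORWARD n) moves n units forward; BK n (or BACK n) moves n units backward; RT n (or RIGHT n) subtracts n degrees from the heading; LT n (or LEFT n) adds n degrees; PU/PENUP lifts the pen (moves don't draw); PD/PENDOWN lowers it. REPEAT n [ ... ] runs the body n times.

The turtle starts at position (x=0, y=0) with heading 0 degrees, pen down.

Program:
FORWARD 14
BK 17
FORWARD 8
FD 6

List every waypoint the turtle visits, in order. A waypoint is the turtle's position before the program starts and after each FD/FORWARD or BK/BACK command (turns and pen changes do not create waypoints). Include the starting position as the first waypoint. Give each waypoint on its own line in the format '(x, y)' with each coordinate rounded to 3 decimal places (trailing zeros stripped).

Answer: (0, 0)
(14, 0)
(-3, 0)
(5, 0)
(11, 0)

Derivation:
Executing turtle program step by step:
Start: pos=(0,0), heading=0, pen down
FD 14: (0,0) -> (14,0) [heading=0, draw]
BK 17: (14,0) -> (-3,0) [heading=0, draw]
FD 8: (-3,0) -> (5,0) [heading=0, draw]
FD 6: (5,0) -> (11,0) [heading=0, draw]
Final: pos=(11,0), heading=0, 4 segment(s) drawn
Waypoints (5 total):
(0, 0)
(14, 0)
(-3, 0)
(5, 0)
(11, 0)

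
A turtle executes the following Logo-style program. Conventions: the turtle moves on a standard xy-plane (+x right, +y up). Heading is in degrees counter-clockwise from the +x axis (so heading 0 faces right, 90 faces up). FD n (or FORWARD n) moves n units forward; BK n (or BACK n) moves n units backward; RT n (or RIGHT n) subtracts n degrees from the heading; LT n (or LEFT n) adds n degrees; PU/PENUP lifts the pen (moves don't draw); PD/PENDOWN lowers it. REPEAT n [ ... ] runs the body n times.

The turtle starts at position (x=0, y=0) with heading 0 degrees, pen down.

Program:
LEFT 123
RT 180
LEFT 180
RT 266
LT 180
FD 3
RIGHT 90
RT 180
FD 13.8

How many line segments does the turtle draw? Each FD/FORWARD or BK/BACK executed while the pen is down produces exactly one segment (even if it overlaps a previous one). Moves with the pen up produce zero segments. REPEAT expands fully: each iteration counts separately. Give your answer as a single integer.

Executing turtle program step by step:
Start: pos=(0,0), heading=0, pen down
LT 123: heading 0 -> 123
RT 180: heading 123 -> 303
LT 180: heading 303 -> 123
RT 266: heading 123 -> 217
LT 180: heading 217 -> 37
FD 3: (0,0) -> (2.396,1.805) [heading=37, draw]
RT 90: heading 37 -> 307
RT 180: heading 307 -> 127
FD 13.8: (2.396,1.805) -> (-5.909,12.827) [heading=127, draw]
Final: pos=(-5.909,12.827), heading=127, 2 segment(s) drawn
Segments drawn: 2

Answer: 2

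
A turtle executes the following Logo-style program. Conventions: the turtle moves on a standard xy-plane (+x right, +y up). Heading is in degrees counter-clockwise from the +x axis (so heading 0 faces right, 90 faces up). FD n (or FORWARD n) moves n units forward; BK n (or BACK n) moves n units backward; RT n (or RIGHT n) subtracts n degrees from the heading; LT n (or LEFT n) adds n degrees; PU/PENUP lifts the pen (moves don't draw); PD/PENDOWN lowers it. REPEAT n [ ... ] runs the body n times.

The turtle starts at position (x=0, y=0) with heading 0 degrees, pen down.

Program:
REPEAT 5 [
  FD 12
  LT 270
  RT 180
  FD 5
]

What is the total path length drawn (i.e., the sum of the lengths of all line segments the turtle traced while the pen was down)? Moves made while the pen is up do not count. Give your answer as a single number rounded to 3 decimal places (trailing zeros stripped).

Executing turtle program step by step:
Start: pos=(0,0), heading=0, pen down
REPEAT 5 [
  -- iteration 1/5 --
  FD 12: (0,0) -> (12,0) [heading=0, draw]
  LT 270: heading 0 -> 270
  RT 180: heading 270 -> 90
  FD 5: (12,0) -> (12,5) [heading=90, draw]
  -- iteration 2/5 --
  FD 12: (12,5) -> (12,17) [heading=90, draw]
  LT 270: heading 90 -> 0
  RT 180: heading 0 -> 180
  FD 5: (12,17) -> (7,17) [heading=180, draw]
  -- iteration 3/5 --
  FD 12: (7,17) -> (-5,17) [heading=180, draw]
  LT 270: heading 180 -> 90
  RT 180: heading 90 -> 270
  FD 5: (-5,17) -> (-5,12) [heading=270, draw]
  -- iteration 4/5 --
  FD 12: (-5,12) -> (-5,0) [heading=270, draw]
  LT 270: heading 270 -> 180
  RT 180: heading 180 -> 0
  FD 5: (-5,0) -> (0,0) [heading=0, draw]
  -- iteration 5/5 --
  FD 12: (0,0) -> (12,0) [heading=0, draw]
  LT 270: heading 0 -> 270
  RT 180: heading 270 -> 90
  FD 5: (12,0) -> (12,5) [heading=90, draw]
]
Final: pos=(12,5), heading=90, 10 segment(s) drawn

Segment lengths:
  seg 1: (0,0) -> (12,0), length = 12
  seg 2: (12,0) -> (12,5), length = 5
  seg 3: (12,5) -> (12,17), length = 12
  seg 4: (12,17) -> (7,17), length = 5
  seg 5: (7,17) -> (-5,17), length = 12
  seg 6: (-5,17) -> (-5,12), length = 5
  seg 7: (-5,12) -> (-5,0), length = 12
  seg 8: (-5,0) -> (0,0), length = 5
  seg 9: (0,0) -> (12,0), length = 12
  seg 10: (12,0) -> (12,5), length = 5
Total = 85

Answer: 85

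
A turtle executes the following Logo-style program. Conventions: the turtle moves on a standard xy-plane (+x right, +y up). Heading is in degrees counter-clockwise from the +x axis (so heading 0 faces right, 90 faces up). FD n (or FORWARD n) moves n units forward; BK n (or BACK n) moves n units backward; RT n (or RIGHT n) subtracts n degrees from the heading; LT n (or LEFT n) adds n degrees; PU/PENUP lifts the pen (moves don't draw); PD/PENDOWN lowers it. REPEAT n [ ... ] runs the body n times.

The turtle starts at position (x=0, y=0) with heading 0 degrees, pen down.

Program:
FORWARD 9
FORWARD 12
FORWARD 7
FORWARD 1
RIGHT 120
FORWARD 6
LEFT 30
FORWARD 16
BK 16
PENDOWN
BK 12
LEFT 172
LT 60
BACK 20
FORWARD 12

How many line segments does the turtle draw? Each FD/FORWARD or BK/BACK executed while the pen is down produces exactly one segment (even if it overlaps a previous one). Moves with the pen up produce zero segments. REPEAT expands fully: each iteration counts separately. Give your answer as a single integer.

Answer: 10

Derivation:
Executing turtle program step by step:
Start: pos=(0,0), heading=0, pen down
FD 9: (0,0) -> (9,0) [heading=0, draw]
FD 12: (9,0) -> (21,0) [heading=0, draw]
FD 7: (21,0) -> (28,0) [heading=0, draw]
FD 1: (28,0) -> (29,0) [heading=0, draw]
RT 120: heading 0 -> 240
FD 6: (29,0) -> (26,-5.196) [heading=240, draw]
LT 30: heading 240 -> 270
FD 16: (26,-5.196) -> (26,-21.196) [heading=270, draw]
BK 16: (26,-21.196) -> (26,-5.196) [heading=270, draw]
PD: pen down
BK 12: (26,-5.196) -> (26,6.804) [heading=270, draw]
LT 172: heading 270 -> 82
LT 60: heading 82 -> 142
BK 20: (26,6.804) -> (41.76,-5.509) [heading=142, draw]
FD 12: (41.76,-5.509) -> (32.304,1.879) [heading=142, draw]
Final: pos=(32.304,1.879), heading=142, 10 segment(s) drawn
Segments drawn: 10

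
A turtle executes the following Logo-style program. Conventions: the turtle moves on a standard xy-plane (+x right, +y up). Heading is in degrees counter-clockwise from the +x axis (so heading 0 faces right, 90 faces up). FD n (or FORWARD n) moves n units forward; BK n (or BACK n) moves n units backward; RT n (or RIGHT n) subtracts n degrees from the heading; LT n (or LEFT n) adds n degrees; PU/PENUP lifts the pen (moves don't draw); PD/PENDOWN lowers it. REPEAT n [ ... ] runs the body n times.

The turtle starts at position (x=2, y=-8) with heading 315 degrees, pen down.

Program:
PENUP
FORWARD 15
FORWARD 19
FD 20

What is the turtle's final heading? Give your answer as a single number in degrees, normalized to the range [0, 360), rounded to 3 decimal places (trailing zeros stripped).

Answer: 315

Derivation:
Executing turtle program step by step:
Start: pos=(2,-8), heading=315, pen down
PU: pen up
FD 15: (2,-8) -> (12.607,-18.607) [heading=315, move]
FD 19: (12.607,-18.607) -> (26.042,-32.042) [heading=315, move]
FD 20: (26.042,-32.042) -> (40.184,-46.184) [heading=315, move]
Final: pos=(40.184,-46.184), heading=315, 0 segment(s) drawn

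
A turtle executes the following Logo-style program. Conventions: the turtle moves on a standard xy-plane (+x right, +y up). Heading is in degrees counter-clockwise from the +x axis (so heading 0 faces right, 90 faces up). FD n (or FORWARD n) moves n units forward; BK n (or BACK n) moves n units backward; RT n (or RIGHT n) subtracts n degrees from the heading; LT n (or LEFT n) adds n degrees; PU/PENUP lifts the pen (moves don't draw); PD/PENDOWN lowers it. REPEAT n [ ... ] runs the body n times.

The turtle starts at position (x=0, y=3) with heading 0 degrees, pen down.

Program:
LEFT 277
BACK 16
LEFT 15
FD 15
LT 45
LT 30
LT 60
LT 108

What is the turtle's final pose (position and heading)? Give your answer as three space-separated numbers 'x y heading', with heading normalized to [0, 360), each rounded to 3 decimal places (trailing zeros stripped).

Executing turtle program step by step:
Start: pos=(0,3), heading=0, pen down
LT 277: heading 0 -> 277
BK 16: (0,3) -> (-1.95,18.881) [heading=277, draw]
LT 15: heading 277 -> 292
FD 15: (-1.95,18.881) -> (3.669,4.973) [heading=292, draw]
LT 45: heading 292 -> 337
LT 30: heading 337 -> 7
LT 60: heading 7 -> 67
LT 108: heading 67 -> 175
Final: pos=(3.669,4.973), heading=175, 2 segment(s) drawn

Answer: 3.669 4.973 175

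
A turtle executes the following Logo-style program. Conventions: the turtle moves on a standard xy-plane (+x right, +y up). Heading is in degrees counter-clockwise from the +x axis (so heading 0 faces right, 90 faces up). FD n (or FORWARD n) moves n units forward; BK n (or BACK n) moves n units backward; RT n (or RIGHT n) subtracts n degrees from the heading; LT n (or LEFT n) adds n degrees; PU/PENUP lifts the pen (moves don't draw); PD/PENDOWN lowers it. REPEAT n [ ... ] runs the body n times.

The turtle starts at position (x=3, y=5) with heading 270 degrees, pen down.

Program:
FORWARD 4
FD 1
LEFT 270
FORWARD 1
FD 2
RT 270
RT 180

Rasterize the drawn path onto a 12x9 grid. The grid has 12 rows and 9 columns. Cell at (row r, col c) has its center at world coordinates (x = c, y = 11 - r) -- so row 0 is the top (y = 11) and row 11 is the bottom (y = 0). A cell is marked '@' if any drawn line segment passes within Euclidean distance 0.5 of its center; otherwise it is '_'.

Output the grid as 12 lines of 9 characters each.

Answer: _________
_________
_________
_________
_________
_________
___@_____
___@_____
___@_____
___@_____
___@_____
@@@@_____

Derivation:
Segment 0: (3,5) -> (3,1)
Segment 1: (3,1) -> (3,0)
Segment 2: (3,0) -> (2,0)
Segment 3: (2,0) -> (-0,0)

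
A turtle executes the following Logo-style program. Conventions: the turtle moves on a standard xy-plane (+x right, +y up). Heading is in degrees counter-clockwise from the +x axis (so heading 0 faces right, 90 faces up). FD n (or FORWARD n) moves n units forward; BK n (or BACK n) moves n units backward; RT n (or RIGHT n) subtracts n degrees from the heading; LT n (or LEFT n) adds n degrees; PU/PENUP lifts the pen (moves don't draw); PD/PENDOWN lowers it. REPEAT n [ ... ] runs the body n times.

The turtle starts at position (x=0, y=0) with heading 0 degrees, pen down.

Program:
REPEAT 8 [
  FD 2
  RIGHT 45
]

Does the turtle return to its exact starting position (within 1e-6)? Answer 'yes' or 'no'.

Answer: yes

Derivation:
Executing turtle program step by step:
Start: pos=(0,0), heading=0, pen down
REPEAT 8 [
  -- iteration 1/8 --
  FD 2: (0,0) -> (2,0) [heading=0, draw]
  RT 45: heading 0 -> 315
  -- iteration 2/8 --
  FD 2: (2,0) -> (3.414,-1.414) [heading=315, draw]
  RT 45: heading 315 -> 270
  -- iteration 3/8 --
  FD 2: (3.414,-1.414) -> (3.414,-3.414) [heading=270, draw]
  RT 45: heading 270 -> 225
  -- iteration 4/8 --
  FD 2: (3.414,-3.414) -> (2,-4.828) [heading=225, draw]
  RT 45: heading 225 -> 180
  -- iteration 5/8 --
  FD 2: (2,-4.828) -> (0,-4.828) [heading=180, draw]
  RT 45: heading 180 -> 135
  -- iteration 6/8 --
  FD 2: (0,-4.828) -> (-1.414,-3.414) [heading=135, draw]
  RT 45: heading 135 -> 90
  -- iteration 7/8 --
  FD 2: (-1.414,-3.414) -> (-1.414,-1.414) [heading=90, draw]
  RT 45: heading 90 -> 45
  -- iteration 8/8 --
  FD 2: (-1.414,-1.414) -> (0,0) [heading=45, draw]
  RT 45: heading 45 -> 0
]
Final: pos=(0,0), heading=0, 8 segment(s) drawn

Start position: (0, 0)
Final position: (0, 0)
Distance = 0; < 1e-6 -> CLOSED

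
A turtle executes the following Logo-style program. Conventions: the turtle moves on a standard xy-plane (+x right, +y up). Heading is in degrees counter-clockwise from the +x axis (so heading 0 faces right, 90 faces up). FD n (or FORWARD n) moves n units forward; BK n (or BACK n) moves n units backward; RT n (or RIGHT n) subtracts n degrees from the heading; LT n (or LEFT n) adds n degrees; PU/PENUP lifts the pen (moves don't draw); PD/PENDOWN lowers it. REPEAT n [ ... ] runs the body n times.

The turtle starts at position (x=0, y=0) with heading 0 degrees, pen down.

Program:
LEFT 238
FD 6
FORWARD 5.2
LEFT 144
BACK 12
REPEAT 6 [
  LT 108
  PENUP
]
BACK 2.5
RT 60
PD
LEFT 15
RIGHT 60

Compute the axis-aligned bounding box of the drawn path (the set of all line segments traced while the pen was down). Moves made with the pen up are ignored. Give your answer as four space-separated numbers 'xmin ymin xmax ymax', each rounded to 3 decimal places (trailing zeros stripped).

Answer: -17.061 -13.993 0 0

Derivation:
Executing turtle program step by step:
Start: pos=(0,0), heading=0, pen down
LT 238: heading 0 -> 238
FD 6: (0,0) -> (-3.18,-5.088) [heading=238, draw]
FD 5.2: (-3.18,-5.088) -> (-5.935,-9.498) [heading=238, draw]
LT 144: heading 238 -> 22
BK 12: (-5.935,-9.498) -> (-17.061,-13.993) [heading=22, draw]
REPEAT 6 [
  -- iteration 1/6 --
  LT 108: heading 22 -> 130
  PU: pen up
  -- iteration 2/6 --
  LT 108: heading 130 -> 238
  PU: pen up
  -- iteration 3/6 --
  LT 108: heading 238 -> 346
  PU: pen up
  -- iteration 4/6 --
  LT 108: heading 346 -> 94
  PU: pen up
  -- iteration 5/6 --
  LT 108: heading 94 -> 202
  PU: pen up
  -- iteration 6/6 --
  LT 108: heading 202 -> 310
  PU: pen up
]
BK 2.5: (-17.061,-13.993) -> (-18.668,-12.078) [heading=310, move]
RT 60: heading 310 -> 250
PD: pen down
LT 15: heading 250 -> 265
RT 60: heading 265 -> 205
Final: pos=(-18.668,-12.078), heading=205, 3 segment(s) drawn

Segment endpoints: x in {-17.061, -5.935, -3.18, 0}, y in {-13.993, -9.498, -5.088, 0}
xmin=-17.061, ymin=-13.993, xmax=0, ymax=0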